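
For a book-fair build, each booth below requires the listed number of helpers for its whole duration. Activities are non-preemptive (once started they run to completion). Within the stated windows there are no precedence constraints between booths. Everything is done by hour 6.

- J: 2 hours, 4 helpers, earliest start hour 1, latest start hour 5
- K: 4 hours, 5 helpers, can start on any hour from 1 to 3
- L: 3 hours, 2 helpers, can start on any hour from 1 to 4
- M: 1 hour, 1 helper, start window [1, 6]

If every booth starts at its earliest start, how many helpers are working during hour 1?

12

At early start, hour 1 has: J, K, L, M.
Demand: 4 + 5 + 2 + 1 = 12.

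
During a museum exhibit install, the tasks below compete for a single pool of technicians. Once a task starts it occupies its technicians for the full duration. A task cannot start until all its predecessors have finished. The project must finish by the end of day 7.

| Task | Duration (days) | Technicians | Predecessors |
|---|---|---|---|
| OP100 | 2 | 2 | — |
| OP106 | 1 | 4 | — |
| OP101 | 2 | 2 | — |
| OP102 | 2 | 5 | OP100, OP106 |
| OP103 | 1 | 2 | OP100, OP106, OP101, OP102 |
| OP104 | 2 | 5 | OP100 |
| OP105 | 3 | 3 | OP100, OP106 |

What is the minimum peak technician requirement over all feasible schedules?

8

Early-start (OP100@1, OP106@1, OP101@1, OP102@3, OP103@5, OP104@3, OP105@3) gives peak 13: d1:8  d2:4  d3:13  d4:13  d5:5  d6:0  d7:0.
Shift OP104→6.
Schedule OP100@1, OP106@1, OP101@1, OP102@3, OP103@5, OP104@6, OP105@3: d1:8  d2:4  d3:8  d4:8  d5:5  d6:5  d7:5 — peak 8.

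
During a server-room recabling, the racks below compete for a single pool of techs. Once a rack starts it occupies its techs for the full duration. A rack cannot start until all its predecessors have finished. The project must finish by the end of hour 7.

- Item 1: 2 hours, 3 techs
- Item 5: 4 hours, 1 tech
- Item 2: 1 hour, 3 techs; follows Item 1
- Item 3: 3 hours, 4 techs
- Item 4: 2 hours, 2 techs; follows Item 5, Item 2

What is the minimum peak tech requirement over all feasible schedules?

6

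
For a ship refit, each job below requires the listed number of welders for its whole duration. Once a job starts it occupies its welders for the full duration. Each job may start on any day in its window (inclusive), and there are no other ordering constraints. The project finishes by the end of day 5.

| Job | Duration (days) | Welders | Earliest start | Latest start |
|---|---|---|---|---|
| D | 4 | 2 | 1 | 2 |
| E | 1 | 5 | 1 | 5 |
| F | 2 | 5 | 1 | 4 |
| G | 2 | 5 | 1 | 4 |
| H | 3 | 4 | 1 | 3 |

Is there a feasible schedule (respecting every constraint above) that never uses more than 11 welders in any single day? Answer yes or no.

yes

Schedule D@1, E@1, F@2, G@4, H@1: d1:11  d2:11  d3:11  d4:7  d5:5 — peak 11 ≤ 11.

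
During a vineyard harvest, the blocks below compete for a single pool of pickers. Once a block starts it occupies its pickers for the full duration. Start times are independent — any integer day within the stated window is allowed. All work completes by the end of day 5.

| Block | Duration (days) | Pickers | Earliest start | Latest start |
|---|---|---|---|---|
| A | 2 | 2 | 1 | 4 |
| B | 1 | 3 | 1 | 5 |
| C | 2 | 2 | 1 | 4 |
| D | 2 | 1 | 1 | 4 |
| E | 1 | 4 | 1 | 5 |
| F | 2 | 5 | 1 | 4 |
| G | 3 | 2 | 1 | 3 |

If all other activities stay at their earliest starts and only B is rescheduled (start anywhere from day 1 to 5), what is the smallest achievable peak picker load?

B@1: d1:19  d2:12  d3:2  d4:0  d5:0 → peak 19
B@2: d1:16  d2:15  d3:2  d4:0  d5:0 → peak 16
B@3: d1:16  d2:12  d3:5  d4:0  d5:0 → peak 16
B@4: d1:16  d2:12  d3:2  d4:3  d5:0 → peak 16
B@5: d1:16  d2:12  d3:2  d4:0  d5:3 → peak 16
Best is B@2, peak 16.

16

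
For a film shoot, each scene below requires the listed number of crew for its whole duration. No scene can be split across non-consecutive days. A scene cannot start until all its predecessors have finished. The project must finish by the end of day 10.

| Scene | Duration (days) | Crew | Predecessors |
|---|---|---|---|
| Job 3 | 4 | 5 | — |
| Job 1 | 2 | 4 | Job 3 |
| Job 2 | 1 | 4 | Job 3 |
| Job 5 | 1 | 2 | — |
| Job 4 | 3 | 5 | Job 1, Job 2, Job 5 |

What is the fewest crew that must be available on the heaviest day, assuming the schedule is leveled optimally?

6

Early-start (Job 3@1, Job 1@5, Job 2@5, Job 5@1, Job 4@7) gives peak 8: d1:7  d2:5  d3:5  d4:5  d5:8  d6:4  d7:5  d8:5  d9:5  d10:0.
Shift Job 2→7, Job 5→5, Job 4→8.
Schedule Job 3@1, Job 1@5, Job 2@7, Job 5@5, Job 4@8: d1:5  d2:5  d3:5  d4:5  d5:6  d6:4  d7:4  d8:5  d9:5  d10:5 — peak 6.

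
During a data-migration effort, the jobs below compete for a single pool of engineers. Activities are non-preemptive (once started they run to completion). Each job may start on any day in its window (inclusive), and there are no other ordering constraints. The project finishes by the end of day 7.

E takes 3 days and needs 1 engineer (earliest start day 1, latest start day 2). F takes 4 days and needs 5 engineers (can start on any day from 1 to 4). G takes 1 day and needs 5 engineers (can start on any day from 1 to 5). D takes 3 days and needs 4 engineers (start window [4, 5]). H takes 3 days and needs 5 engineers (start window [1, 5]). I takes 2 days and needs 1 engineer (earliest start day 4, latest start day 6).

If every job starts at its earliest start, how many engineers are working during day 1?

16

At early start, day 1 has: E, F, G, H.
Demand: 1 + 5 + 5 + 5 = 16.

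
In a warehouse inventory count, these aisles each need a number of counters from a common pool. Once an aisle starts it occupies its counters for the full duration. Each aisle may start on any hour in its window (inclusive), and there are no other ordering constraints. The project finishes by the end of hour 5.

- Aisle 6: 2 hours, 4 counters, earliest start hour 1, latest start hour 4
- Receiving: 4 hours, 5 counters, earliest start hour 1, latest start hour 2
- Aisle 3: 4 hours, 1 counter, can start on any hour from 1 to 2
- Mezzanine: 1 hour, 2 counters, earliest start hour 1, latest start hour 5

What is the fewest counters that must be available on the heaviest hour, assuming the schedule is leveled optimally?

Early-start (Aisle 6@1, Receiving@1, Aisle 3@1, Mezzanine@1) gives peak 12: h1:12  h2:10  h3:6  h4:6  h5:0.
Shift Mezzanine→3.
Schedule Aisle 6@1, Receiving@1, Aisle 3@1, Mezzanine@3: h1:10  h2:10  h3:8  h4:6  h5:0 — peak 10.

10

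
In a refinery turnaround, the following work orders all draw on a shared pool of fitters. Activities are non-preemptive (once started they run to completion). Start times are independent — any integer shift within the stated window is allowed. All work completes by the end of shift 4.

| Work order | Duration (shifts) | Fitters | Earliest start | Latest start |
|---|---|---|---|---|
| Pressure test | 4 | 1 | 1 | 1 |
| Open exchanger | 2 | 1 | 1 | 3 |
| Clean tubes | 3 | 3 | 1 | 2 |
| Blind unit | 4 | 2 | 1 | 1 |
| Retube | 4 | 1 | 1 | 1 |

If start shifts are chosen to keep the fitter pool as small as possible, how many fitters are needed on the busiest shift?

8

Schedule Pressure test@1, Open exchanger@1, Clean tubes@1, Blind unit@1, Retube@1: s1:8  s2:8  s3:7  s4:4 — peak 8.
No arrangement of the 6 feasible schedules does better.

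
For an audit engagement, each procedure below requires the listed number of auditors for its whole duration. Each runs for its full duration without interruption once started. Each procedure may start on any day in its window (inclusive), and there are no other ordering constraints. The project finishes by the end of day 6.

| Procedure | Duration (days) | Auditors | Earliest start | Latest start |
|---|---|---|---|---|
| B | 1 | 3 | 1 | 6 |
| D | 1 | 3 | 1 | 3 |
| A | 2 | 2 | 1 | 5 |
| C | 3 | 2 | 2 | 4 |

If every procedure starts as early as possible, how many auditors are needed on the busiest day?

Early-start schedule: B@1, D@1, A@1, C@2.
Load per day: day 1: 8, day 2: 4, day 3: 2, day 4: 2, day 5: 0, day 6: 0.
Peak is 8.

8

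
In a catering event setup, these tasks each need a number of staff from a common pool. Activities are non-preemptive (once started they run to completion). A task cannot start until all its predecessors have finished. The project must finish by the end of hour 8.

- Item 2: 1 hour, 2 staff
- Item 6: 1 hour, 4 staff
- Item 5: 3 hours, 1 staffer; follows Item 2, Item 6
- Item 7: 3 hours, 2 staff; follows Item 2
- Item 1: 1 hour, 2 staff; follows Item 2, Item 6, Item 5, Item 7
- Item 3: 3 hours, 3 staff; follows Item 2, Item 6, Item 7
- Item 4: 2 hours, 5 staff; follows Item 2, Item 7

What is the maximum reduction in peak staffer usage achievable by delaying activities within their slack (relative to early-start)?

Early-start peak: h1:6  h2:3  h3:3  h4:3  h5:10  h6:8  h7:3  h8:0 ⇒ 10.
Leveled (Item 2@1, Item 6@1, Item 5@2, Item 7@2, Item 1@5, Item 3@5, Item 4@6): h1:6  h2:3  h3:3  h4:3  h5:5  h6:8  h7:8  h8:0 ⇒ 8.
Reduction 10 − 8 = 2.

2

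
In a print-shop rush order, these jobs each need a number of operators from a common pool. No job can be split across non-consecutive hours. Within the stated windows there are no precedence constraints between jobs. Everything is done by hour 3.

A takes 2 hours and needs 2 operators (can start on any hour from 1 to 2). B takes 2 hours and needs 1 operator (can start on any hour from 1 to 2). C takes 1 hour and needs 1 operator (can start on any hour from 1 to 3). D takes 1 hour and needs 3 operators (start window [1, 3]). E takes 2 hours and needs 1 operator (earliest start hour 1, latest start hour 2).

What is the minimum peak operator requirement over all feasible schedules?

Early-start (A@1, B@1, C@1, D@1, E@1) gives peak 8: h1:8  h2:4  h3:0.
Shift D→3, E→2.
Schedule A@1, B@1, C@1, D@3, E@2: h1:4  h2:4  h3:4 — peak 4.
Total operator-hours = 12 over 3 hours ⇒ peak ≥ ⌈12/3⌉ = 4, so 4 is optimal.

4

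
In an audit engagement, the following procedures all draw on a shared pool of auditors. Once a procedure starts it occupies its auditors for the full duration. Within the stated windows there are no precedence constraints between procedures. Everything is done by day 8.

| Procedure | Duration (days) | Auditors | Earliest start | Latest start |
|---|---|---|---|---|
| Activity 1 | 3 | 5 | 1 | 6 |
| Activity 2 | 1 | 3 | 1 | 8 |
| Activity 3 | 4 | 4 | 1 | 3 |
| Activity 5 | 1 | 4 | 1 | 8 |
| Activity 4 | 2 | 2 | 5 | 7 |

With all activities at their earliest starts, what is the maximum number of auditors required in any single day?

Early-start schedule: Activity 1@1, Activity 2@1, Activity 3@1, Activity 5@1, Activity 4@5.
Load per day: day 1: 16, day 2: 9, day 3: 9, day 4: 4, day 5: 2, day 6: 2, day 7: 0, day 8: 0.
Peak is 16.

16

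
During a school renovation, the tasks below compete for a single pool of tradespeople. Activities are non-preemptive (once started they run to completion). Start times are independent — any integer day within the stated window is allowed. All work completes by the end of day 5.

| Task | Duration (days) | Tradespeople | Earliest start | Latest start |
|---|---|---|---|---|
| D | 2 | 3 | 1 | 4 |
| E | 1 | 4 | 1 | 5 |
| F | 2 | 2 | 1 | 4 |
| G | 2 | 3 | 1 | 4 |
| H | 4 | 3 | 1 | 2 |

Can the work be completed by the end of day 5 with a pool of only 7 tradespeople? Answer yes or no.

no

The minimum achievable peak is 8; 7 < 8, so no feasible schedule stays within the cap.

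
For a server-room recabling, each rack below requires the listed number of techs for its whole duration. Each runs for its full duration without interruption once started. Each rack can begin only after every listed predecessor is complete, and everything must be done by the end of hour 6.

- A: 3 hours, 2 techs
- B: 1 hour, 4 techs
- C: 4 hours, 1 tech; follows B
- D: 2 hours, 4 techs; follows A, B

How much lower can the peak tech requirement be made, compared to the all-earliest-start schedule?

Early-start peak: h1:6  h2:3  h3:3  h4:5  h5:5  h6:0 ⇒ 6.
Leveled (A@2, B@1, C@2, D@5): h1:4  h2:3  h3:3  h4:3  h5:5  h6:4 ⇒ 5.
Reduction 6 − 5 = 1.

1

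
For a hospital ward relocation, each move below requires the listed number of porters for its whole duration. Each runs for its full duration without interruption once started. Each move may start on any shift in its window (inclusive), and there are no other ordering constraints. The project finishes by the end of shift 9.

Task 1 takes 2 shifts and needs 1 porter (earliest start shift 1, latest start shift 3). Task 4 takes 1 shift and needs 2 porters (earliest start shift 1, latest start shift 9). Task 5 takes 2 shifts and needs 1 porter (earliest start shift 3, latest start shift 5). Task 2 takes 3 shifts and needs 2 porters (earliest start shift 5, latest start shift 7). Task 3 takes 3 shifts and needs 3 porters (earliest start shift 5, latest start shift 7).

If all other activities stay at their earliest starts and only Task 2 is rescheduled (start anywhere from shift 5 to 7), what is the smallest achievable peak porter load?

Task 2@5: s1:3  s2:1  s3:1  s4:1  s5:5  s6:5  s7:5  s8:0  s9:0 → peak 5
Task 2@6: s1:3  s2:1  s3:1  s4:1  s5:3  s6:5  s7:5  s8:2  s9:0 → peak 5
Task 2@7: s1:3  s2:1  s3:1  s4:1  s5:3  s6:3  s7:5  s8:2  s9:2 → peak 5
Best is Task 2@5, peak 5.

5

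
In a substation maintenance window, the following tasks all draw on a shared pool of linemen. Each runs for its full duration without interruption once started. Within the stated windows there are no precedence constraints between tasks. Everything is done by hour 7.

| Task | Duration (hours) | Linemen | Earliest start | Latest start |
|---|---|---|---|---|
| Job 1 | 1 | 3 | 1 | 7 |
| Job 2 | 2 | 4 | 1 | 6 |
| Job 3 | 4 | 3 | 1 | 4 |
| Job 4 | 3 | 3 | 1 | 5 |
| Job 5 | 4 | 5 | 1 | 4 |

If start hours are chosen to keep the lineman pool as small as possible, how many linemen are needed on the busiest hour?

Early-start (Job 1@1, Job 2@1, Job 3@1, Job 4@1, Job 5@1) gives peak 18: h1:18  h2:15  h3:11  h4:8  h5:0  h6:0  h7:0.
Shift Job 2→2, Job 4→5, Job 5→4.
Schedule Job 1@1, Job 2@2, Job 3@1, Job 4@5, Job 5@4: h1:6  h2:7  h3:7  h4:8  h5:8  h6:8  h7:8 — peak 8.
Total lineman-hours = 52 over 7 hours ⇒ peak ≥ ⌈52/7⌉ = 8, so 8 is optimal.

8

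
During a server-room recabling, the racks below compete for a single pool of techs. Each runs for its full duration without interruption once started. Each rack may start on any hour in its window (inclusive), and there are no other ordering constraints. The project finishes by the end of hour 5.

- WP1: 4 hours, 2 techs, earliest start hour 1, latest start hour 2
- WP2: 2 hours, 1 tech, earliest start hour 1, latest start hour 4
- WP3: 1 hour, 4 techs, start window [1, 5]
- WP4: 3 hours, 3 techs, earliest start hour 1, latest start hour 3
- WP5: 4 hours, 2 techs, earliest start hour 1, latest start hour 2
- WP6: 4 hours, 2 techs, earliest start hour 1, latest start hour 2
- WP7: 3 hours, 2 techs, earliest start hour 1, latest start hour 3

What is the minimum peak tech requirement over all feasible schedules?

11

Early-start (WP1@1, WP2@1, WP3@1, WP4@1, WP5@1, WP6@1, WP7@1) gives peak 16: h1:16  h2:12  h3:11  h4:6  h5:0.
Shift WP5→2, WP6→2, WP7→3.
Schedule WP1@1, WP2@1, WP3@1, WP4@1, WP5@2, WP6@2, WP7@3: h1:10  h2:10  h3:11  h4:8  h5:6 — peak 11.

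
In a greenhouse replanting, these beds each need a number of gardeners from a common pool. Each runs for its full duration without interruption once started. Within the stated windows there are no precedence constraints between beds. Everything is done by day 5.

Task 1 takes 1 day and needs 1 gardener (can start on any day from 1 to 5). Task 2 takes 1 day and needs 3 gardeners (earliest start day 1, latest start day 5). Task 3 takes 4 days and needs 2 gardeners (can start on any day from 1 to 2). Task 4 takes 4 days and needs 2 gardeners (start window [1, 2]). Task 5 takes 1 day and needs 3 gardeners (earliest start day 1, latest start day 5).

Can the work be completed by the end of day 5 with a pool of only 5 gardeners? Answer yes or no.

yes

Schedule Task 1@2, Task 2@1, Task 3@1, Task 4@2, Task 5@5: d1:5  d2:5  d3:4  d4:4  d5:5 — peak 5 ≤ 5.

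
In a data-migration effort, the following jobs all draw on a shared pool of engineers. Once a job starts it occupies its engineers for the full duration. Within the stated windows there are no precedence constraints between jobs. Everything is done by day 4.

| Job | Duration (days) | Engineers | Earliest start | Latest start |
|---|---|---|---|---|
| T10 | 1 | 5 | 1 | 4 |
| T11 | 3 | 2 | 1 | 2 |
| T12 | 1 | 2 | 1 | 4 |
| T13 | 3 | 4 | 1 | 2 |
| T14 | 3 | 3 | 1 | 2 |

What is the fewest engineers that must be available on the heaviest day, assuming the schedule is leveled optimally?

9

Early-start (T10@1, T11@1, T12@1, T13@1, T14@1) gives peak 16: d1:16  d2:9  d3:9  d4:0.
Shift T13→2, T14→2.
Schedule T10@1, T11@1, T12@1, T13@2, T14@2: d1:9  d2:9  d3:9  d4:7 — peak 9.
Total engineer-days = 34 over 4 days ⇒ peak ≥ ⌈34/4⌉ = 9, so 9 is optimal.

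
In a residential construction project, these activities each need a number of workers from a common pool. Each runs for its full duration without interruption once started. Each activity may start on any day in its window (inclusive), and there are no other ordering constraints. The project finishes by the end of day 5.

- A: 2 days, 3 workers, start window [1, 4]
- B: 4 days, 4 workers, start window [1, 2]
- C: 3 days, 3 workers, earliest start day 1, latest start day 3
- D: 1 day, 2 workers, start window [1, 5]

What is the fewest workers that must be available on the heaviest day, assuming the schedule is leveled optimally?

7

Early-start (A@1, B@1, C@1, D@1) gives peak 12: d1:12  d2:10  d3:7  d4:4  d5:0.
Shift C→3, D→5.
Schedule A@1, B@1, C@3, D@5: d1:7  d2:7  d3:7  d4:7  d5:5 — peak 7.
Total worker-days = 33 over 5 days ⇒ peak ≥ ⌈33/5⌉ = 7, so 7 is optimal.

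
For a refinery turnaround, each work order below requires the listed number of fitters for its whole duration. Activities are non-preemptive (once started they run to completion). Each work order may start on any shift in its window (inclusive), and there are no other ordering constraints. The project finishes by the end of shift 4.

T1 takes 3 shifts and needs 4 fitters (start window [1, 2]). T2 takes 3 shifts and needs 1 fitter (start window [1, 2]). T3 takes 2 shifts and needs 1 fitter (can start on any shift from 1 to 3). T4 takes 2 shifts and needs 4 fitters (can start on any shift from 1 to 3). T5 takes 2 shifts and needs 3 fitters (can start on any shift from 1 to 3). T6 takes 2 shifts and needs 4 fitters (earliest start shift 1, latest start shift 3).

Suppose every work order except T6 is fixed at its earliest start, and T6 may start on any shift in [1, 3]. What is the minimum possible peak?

13

T6@1: s1:17  s2:17  s3:5  s4:0 → peak 17
T6@2: s1:13  s2:17  s3:9  s4:0 → peak 17
T6@3: s1:13  s2:13  s3:9  s4:4 → peak 13
Best is T6@3, peak 13.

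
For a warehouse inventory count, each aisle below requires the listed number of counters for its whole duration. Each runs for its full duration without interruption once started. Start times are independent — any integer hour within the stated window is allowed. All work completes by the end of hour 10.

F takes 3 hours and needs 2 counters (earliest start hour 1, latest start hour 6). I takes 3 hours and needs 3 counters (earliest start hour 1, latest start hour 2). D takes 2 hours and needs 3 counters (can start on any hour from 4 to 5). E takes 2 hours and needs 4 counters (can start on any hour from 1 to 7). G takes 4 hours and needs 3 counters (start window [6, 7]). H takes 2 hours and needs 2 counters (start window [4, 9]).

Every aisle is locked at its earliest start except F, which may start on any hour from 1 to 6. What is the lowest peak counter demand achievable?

F@1: h1:9  h2:9  h3:5  h4:5  h5:5  h6:3  h7:3  h8:3  h9:3  h10:0 → peak 9
F@2: h1:7  h2:9  h3:5  h4:7  h5:5  h6:3  h7:3  h8:3  h9:3  h10:0 → peak 9
F@3: h1:7  h2:7  h3:5  h4:7  h5:7  h6:3  h7:3  h8:3  h9:3  h10:0 → peak 7
F@4: h1:7  h2:7  h3:3  h4:7  h5:7  h6:5  h7:3  h8:3  h9:3  h10:0 → peak 7
F@5: h1:7  h2:7  h3:3  h4:5  h5:7  h6:5  h7:5  h8:3  h9:3  h10:0 → peak 7
F@6: h1:7  h2:7  h3:3  h4:5  h5:5  h6:5  h7:5  h8:5  h9:3  h10:0 → peak 7
Best is F@3, peak 7.

7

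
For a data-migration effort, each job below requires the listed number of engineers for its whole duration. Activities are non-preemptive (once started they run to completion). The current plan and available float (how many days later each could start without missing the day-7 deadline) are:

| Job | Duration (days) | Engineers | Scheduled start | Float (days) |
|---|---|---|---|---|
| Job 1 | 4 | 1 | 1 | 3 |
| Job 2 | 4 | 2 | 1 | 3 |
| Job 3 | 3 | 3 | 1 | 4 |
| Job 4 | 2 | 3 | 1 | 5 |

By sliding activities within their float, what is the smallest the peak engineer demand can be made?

Early-start (Job 1@1, Job 2@1, Job 3@1, Job 4@1) gives peak 9: d1:9  d2:9  d3:6  d4:3  d5:0  d6:0  d7:0.
Shift Job 2→3, Job 3→5.
Schedule Job 1@1, Job 2@3, Job 3@5, Job 4@1: d1:4  d2:4  d3:3  d4:3  d5:5  d6:5  d7:3 — peak 5.

5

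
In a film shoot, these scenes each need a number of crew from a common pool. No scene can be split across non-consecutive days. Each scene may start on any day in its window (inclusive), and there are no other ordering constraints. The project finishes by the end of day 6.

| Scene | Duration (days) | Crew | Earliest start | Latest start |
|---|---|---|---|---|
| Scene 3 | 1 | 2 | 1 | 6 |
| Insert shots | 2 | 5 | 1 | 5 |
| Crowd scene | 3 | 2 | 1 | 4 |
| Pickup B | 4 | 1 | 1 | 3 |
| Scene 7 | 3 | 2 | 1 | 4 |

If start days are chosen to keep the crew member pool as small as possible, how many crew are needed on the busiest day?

5

Early-start (Scene 3@1, Insert shots@1, Crowd scene@1, Pickup B@1, Scene 7@1) gives peak 12: d1:12  d2:10  d3:5  d4:1  d5:0  d6:0.
Shift Insert shots→5, Scene 7→2.
Schedule Scene 3@1, Insert shots@5, Crowd scene@1, Pickup B@1, Scene 7@2: d1:5  d2:5  d3:5  d4:3  d5:5  d6:5 — peak 5.
Total crew member-days = 28 over 6 days ⇒ peak ≥ ⌈28/6⌉ = 5, so 5 is optimal.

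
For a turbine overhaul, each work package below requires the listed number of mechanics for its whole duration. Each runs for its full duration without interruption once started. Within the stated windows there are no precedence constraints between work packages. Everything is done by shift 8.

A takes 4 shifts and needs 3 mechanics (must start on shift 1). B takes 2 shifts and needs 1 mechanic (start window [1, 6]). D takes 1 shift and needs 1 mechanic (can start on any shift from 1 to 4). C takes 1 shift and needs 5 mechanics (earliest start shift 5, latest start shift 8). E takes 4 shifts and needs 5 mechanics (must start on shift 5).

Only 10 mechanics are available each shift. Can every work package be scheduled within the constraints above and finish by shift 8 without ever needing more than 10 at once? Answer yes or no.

yes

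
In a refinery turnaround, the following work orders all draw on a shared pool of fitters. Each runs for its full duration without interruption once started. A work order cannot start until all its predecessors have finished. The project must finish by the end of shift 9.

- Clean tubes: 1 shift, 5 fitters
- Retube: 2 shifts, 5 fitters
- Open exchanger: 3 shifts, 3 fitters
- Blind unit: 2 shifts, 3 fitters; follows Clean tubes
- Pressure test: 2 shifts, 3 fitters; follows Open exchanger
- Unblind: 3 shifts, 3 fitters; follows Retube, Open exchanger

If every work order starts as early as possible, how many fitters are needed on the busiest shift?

13

Early-start schedule: Clean tubes@1, Retube@1, Open exchanger@1, Blind unit@2, Pressure test@4, Unblind@4.
Load per shift: shift 1: 13, shift 2: 11, shift 3: 6, shift 4: 6, shift 5: 6, shift 6: 3, shift 7: 0, shift 8: 0, shift 9: 0.
Peak is 13.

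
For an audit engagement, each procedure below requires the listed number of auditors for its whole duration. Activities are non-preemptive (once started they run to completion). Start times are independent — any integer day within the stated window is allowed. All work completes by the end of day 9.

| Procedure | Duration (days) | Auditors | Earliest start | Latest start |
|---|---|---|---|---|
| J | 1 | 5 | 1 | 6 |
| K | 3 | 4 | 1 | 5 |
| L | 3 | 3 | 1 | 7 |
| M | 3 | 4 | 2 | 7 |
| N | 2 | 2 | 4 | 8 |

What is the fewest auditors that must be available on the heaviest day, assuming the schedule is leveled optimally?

Early-start (J@1, K@1, L@1, M@2, N@4) gives peak 12: d1:12  d2:11  d3:11  d4:6  d5:2  d6:0  d7:0  d8:0  d9:0.
Shift K→2, L→2, M→5, N→5.
Schedule J@1, K@2, L@2, M@5, N@5: d1:5  d2:7  d3:7  d4:7  d5:6  d6:6  d7:4  d8:0  d9:0 — peak 7.

7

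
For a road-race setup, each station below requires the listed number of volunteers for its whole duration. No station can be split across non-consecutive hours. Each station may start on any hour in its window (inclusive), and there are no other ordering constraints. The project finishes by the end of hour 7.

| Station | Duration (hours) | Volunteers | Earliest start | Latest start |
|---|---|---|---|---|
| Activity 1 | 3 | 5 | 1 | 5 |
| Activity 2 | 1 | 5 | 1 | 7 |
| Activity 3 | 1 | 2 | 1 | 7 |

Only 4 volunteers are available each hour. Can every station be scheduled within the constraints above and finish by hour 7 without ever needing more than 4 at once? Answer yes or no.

no

The minimum achievable peak is 5; 4 < 5, so no feasible schedule stays within the cap.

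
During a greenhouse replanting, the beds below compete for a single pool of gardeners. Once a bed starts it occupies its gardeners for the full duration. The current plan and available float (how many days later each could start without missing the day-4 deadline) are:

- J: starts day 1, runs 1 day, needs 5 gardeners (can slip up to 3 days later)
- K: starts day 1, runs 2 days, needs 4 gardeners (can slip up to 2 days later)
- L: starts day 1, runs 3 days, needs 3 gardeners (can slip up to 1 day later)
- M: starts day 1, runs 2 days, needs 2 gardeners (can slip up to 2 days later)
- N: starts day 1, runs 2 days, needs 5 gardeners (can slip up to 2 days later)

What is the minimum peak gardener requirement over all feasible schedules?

10

Early-start (J@1, K@1, L@1, M@1, N@1) gives peak 19: d1:19  d2:14  d3:3  d4:0.
Shift L→2, M→2, N→3.
Schedule J@1, K@1, L@2, M@2, N@3: d1:9  d2:9  d3:10  d4:8 — peak 10.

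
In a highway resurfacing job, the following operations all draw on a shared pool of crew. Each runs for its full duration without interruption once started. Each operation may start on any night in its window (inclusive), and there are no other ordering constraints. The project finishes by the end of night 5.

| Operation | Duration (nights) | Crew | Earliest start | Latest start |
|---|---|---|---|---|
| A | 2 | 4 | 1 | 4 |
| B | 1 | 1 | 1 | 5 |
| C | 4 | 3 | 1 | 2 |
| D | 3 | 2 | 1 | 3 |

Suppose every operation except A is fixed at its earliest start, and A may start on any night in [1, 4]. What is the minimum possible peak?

7

A@1: n1:10  n2:9  n3:5  n4:3  n5:0 → peak 10
A@2: n1:6  n2:9  n3:9  n4:3  n5:0 → peak 9
A@3: n1:6  n2:5  n3:9  n4:7  n5:0 → peak 9
A@4: n1:6  n2:5  n3:5  n4:7  n5:4 → peak 7
Best is A@4, peak 7.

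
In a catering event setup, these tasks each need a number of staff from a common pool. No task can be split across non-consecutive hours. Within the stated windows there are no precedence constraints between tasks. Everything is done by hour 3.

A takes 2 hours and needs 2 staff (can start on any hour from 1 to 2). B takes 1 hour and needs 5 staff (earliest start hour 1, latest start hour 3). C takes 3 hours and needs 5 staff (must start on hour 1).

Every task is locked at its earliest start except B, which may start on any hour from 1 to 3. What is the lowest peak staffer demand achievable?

10

B@1: h1:12  h2:7  h3:5 → peak 12
B@2: h1:7  h2:12  h3:5 → peak 12
B@3: h1:7  h2:7  h3:10 → peak 10
Best is B@3, peak 10.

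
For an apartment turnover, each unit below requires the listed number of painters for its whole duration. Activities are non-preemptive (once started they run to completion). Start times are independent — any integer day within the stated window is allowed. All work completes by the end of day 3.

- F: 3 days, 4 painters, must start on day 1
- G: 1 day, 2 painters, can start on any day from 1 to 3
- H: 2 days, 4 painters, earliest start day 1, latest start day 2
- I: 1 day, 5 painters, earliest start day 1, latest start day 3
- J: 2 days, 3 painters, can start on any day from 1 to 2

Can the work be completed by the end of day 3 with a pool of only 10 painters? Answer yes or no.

no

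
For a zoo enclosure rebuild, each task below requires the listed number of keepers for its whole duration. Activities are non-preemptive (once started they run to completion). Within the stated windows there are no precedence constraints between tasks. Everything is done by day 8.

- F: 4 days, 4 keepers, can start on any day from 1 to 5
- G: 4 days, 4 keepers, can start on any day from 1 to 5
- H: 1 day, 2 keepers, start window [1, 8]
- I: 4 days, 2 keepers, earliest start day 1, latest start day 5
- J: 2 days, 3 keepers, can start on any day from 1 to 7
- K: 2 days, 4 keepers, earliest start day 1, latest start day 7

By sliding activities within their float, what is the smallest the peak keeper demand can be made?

Early-start (F@1, G@1, H@1, I@1, J@1, K@1) gives peak 19: d1:19  d2:17  d3:10  d4:10  d5:0  d6:0  d7:0  d8:0.
Shift H→5, I→5, J→5, K→7.
Schedule F@1, G@1, H@5, I@5, J@5, K@7: d1:8  d2:8  d3:8  d4:8  d5:7  d6:5  d7:6  d8:6 — peak 8.

8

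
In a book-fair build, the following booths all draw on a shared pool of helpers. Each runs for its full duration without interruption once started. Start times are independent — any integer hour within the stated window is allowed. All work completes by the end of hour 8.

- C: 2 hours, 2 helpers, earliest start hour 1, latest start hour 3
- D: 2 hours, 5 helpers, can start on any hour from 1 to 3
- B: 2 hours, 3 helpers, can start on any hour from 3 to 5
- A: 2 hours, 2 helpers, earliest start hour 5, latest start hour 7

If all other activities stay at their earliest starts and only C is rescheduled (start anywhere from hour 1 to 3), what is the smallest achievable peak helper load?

5

C@1: h1:7  h2:7  h3:3  h4:3  h5:2  h6:2  h7:0  h8:0 → peak 7
C@2: h1:5  h2:7  h3:5  h4:3  h5:2  h6:2  h7:0  h8:0 → peak 7
C@3: h1:5  h2:5  h3:5  h4:5  h5:2  h6:2  h7:0  h8:0 → peak 5
Best is C@3, peak 5.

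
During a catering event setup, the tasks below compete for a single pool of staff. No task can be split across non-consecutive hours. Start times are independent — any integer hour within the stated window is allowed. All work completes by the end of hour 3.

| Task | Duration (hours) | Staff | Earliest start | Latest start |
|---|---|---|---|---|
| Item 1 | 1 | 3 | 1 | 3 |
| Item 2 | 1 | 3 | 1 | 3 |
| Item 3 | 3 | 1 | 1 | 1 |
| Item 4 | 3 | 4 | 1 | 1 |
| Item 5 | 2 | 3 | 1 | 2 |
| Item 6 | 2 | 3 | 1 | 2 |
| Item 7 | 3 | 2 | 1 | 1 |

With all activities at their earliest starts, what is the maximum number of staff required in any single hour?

Early-start schedule: Item 1@1, Item 2@1, Item 3@1, Item 4@1, Item 5@1, Item 6@1, Item 7@1.
Load per hour: hour 1: 19, hour 2: 13, hour 3: 7.
Peak is 19.

19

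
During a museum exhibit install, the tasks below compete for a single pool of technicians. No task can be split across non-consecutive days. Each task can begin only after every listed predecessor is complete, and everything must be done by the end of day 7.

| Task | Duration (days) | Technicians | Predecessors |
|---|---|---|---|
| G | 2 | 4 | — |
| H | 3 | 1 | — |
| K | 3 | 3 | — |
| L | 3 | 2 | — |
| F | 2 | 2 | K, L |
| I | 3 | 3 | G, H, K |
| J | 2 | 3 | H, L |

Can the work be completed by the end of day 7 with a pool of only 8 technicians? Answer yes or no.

Schedule G@1, H@1, K@1, L@3, F@6, I@4, J@6: d1:8  d2:8  d3:6  d4:5  d5:5  d6:8  d7:5 — peak 8 ≤ 8.

yes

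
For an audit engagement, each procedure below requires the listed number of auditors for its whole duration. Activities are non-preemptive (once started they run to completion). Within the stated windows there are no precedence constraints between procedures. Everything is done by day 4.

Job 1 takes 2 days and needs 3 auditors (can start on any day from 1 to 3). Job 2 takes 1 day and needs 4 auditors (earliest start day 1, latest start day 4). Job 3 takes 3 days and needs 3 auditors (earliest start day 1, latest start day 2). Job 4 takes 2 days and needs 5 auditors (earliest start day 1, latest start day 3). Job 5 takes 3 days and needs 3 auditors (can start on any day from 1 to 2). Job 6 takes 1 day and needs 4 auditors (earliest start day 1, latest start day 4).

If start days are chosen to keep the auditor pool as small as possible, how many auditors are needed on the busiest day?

11

Early-start (Job 1@1, Job 2@1, Job 3@1, Job 4@1, Job 5@1, Job 6@1) gives peak 22: d1:22  d2:14  d3:6  d4:0.
Shift Job 3→2, Job 4→3, Job 5→2.
Schedule Job 1@1, Job 2@1, Job 3@2, Job 4@3, Job 5@2, Job 6@1: d1:11  d2:9  d3:11  d4:11 — peak 11.
Total auditor-days = 42 over 4 days ⇒ peak ≥ ⌈42/4⌉ = 11, so 11 is optimal.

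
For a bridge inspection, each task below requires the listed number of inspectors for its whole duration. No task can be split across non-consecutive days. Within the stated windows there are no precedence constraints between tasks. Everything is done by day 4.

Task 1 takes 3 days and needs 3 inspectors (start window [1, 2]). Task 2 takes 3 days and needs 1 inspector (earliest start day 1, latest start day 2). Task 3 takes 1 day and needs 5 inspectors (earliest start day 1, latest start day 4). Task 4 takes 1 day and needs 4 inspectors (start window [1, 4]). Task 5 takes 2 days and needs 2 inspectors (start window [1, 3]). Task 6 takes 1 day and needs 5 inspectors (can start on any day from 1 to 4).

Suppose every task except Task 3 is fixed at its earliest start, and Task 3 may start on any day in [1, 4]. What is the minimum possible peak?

15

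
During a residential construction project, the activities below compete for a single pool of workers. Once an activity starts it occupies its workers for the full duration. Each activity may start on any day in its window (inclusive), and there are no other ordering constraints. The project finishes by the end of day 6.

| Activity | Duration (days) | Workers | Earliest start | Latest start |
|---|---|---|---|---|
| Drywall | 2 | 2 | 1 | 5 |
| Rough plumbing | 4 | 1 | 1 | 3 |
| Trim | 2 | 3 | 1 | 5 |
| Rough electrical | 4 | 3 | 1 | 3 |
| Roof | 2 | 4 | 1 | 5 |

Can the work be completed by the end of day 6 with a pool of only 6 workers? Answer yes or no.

Schedule Drywall@3, Rough plumbing@1, Trim@5, Rough electrical@3, Roof@1: d1:5  d2:5  d3:6  d4:6  d5:6  d6:6 — peak 6 ≤ 6.

yes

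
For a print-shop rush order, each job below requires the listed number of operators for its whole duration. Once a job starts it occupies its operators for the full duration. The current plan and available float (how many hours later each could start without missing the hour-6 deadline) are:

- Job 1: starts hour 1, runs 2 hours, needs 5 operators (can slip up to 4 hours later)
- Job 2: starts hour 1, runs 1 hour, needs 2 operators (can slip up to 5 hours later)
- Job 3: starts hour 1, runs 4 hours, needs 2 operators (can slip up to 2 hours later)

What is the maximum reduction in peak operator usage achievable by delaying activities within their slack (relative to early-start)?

Early-start peak: h1:9  h2:7  h3:2  h4:2  h5:0  h6:0 ⇒ 9.
Leveled (Job 1@1, Job 2@3, Job 3@3): h1:5  h2:5  h3:4  h4:2  h5:2  h6:2 ⇒ 5.
Reduction 9 − 5 = 4.

4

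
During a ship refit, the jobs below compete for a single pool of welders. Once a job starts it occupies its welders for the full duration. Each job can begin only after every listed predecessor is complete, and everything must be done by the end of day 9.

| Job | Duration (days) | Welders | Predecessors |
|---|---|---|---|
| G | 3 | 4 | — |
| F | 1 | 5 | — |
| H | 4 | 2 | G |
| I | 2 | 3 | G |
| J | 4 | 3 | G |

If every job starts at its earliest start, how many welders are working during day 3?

At early start, day 3 has: G.
Demand: 4 = 4.

4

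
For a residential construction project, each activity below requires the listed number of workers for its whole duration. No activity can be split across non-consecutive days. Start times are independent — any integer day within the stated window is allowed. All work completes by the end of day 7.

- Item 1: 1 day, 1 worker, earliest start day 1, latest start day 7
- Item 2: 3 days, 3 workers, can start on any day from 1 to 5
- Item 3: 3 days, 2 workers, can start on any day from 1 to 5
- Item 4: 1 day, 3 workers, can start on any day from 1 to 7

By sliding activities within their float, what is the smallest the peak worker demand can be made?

Early-start (Item 1@1, Item 2@1, Item 3@1, Item 4@1) gives peak 9: d1:9  d2:5  d3:5  d4:0  d5:0  d6:0  d7:0.
Shift Item 2→4, Item 4→7.
Schedule Item 1@1, Item 2@4, Item 3@1, Item 4@7: d1:3  d2:2  d3:2  d4:3  d5:3  d6:3  d7:3 — peak 3.
Total worker-days = 19 over 7 days ⇒ peak ≥ ⌈19/7⌉ = 3, so 3 is optimal.

3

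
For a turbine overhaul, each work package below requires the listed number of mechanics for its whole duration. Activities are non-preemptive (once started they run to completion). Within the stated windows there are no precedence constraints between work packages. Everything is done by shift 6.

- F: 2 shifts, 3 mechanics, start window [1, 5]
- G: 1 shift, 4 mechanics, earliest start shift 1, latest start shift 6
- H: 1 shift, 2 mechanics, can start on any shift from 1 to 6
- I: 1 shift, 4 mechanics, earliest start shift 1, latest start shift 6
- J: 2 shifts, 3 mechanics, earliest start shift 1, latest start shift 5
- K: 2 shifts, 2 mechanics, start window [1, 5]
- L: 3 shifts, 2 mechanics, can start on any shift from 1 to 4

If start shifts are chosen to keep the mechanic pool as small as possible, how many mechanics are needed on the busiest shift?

Early-start (F@1, G@1, H@1, I@1, J@1, K@1, L@1) gives peak 20: s1:20  s2:10  s3:2  s4:0  s5:0  s6:0.
Shift G→3, I→4, J→5, K→2, L→4.
Schedule F@1, G@3, H@1, I@4, J@5, K@2, L@4: s1:5  s2:5  s3:6  s4:6  s5:5  s6:5 — peak 6.
Total mechanic-shifts = 32 over 6 shifts ⇒ peak ≥ ⌈32/6⌉ = 6, so 6 is optimal.

6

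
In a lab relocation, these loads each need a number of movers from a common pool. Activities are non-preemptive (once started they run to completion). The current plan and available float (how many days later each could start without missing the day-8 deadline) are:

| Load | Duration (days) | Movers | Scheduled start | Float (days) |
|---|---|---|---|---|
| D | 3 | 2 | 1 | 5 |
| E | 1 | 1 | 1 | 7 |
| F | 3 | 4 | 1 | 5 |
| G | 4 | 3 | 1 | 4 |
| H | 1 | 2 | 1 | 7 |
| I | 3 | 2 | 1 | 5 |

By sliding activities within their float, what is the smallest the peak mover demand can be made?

6

Early-start (D@1, E@1, F@1, G@1, H@1, I@1) gives peak 14: d1:14  d2:11  d3:11  d4:3  d5:0  d6:0  d7:0  d8:0.
Shift F→2, G→5, I→4.
Schedule D@1, E@1, F@2, G@5, H@1, I@4: d1:5  d2:6  d3:6  d4:6  d5:5  d6:5  d7:3  d8:3 — peak 6.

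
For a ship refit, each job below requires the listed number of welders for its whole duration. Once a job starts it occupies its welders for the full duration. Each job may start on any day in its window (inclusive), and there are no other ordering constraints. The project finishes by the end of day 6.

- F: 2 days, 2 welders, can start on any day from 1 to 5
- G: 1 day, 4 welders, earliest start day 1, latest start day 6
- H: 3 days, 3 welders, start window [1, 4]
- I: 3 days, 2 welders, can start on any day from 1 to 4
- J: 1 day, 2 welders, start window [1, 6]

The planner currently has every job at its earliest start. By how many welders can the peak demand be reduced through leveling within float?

8

Early-start peak: d1:13  d2:7  d3:5  d4:0  d5:0  d6:0 ⇒ 13.
Leveled (F@1, G@3, H@4, I@4, J@1): d1:4  d2:2  d3:4  d4:5  d5:5  d6:5 ⇒ 5.
Reduction 13 − 5 = 8.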